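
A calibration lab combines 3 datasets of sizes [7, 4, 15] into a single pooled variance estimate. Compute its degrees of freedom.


nu = sum_i (n_i - 1)
nu = ((7 - 1) + (4 - 1) + (15 - 1))
nu = 6 + 3 + 14
nu = 23

23


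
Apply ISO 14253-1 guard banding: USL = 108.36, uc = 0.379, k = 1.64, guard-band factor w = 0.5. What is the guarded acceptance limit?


U = k * uc = 1.64 * 0.379 = 0.62156
guard band g = w * U = 0.5 * 0.62156 = 0.31078
AL = USL - g = 108.36 - 0.31078
AL = 108.0492

108.0492


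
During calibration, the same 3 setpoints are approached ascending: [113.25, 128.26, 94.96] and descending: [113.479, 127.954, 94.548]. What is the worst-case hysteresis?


|113.25 - 113.479| = 0.2290
|128.26 - 127.954| = 0.3060
|94.96 - 94.548| = 0.4120
hysteresis = max(diffs) = 0.4120

0.4120


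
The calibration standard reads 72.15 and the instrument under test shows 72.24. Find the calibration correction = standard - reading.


Correction = standard - reading
= 72.15 - 72.24
= -0.0900

-0.0900


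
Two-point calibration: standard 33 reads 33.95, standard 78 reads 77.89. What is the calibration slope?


slope = (y2 - y1) / (x2 - x1)
= (77.89 - 33.95) / (78 - 33)
= 43.9400 / 45
= 0.9764

0.9764


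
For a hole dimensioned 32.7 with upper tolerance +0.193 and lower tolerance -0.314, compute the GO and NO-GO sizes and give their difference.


GO = nominal - lower_tol (smallest hole = maximum material condition)
GO = 32.7 - 0.314 = 32.386
NO-GO = nominal + upper_tol (largest hole = least material condition)
NO-GO = 32.7 + 0.193 = 32.893
spread = NO-GO - GO = 32.893 - 32.386 = 0.5070

0.5070


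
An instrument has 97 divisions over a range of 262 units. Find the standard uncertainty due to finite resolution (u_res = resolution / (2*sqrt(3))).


resolution = range / divisions
resolution = 262 / 97 = 2.7010309
u_res = resolution / (2*sqrt(3))
u_res = 2.7010309 / 3.4641016
u_res = 0.7797

0.7797


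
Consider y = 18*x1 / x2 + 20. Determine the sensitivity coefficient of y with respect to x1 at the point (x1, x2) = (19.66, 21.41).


y = 18*x1 / x2 + 20
dy/dx1 = 18/x2
Evaluate at x2 = 21.41: c1 = 18 / 21.41
c1 = 0.8407

0.8407


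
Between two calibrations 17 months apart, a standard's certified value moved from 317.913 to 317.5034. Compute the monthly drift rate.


rate = (v2 - v1) / months
= (317.5034 - 317.913) / 17
= -0.4096 / 17
= -0.0241

-0.0241


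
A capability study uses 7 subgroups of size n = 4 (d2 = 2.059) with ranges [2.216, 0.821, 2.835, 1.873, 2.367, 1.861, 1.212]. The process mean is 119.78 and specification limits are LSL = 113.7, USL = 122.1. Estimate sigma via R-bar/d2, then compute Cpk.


R_bar = (2.216 + 0.821 + 2.835 + 1.873 + 2.367 + 1.861 + 1.212) / 7 = 1.8835714
sigma = R_bar / d2 = 1.8835714 / 2.059 = 0.91479913
Cp = (USL - LSL)/(6*sigma) = (122.1 - 113.7)/(6*0.91479913) = 1.5304
Cpu = (122.1 - 119.78)/(3*0.91479913) = 0.8454
Cpl = (119.78 - 113.7)/(3*0.91479913) = 2.2154
Cpk = min(Cpu, Cpl) = 0.8454

0.8454


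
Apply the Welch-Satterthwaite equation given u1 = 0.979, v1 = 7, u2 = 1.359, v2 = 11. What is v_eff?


uc = sqrt(u1^2 + u2^2) = sqrt(0.979^2 + 1.359^2) = 1.6749095
v_eff = uc^4 / (u1^4/v1 + u2^4/v2)
= 1.6749095^4 / (0.979^4/7 + 1.359^4/11)
= 7.8698306 / 0.44131801
v_eff = 17.8326

17.8326


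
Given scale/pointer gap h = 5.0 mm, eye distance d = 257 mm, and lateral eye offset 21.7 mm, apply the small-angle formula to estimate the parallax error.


error = h * offset / d
= 5.0 * 21.7 / 257
= 0.4222

0.4222


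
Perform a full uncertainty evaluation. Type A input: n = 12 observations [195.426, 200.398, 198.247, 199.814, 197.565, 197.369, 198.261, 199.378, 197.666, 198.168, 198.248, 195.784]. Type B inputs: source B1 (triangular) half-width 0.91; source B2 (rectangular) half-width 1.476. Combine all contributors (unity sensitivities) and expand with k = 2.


mean = (195.426 + 200.398 + 198.247 + 199.814 + 197.565 + 197.369 + 198.261 + 199.378 + 197.666 + 198.168 + 198.248 + 195.784) / 12 = 198.027
s = sqrt(sum((x - mean)^2)/(n-1)) = 1.4580519
u_A = s / sqrt(n) = 1.4580519 / sqrt(12) = 0.42090333
u_B1 = 0.91 / sqrt(6) = 0.37150594
u_B2 = 1.476 / sqrt(3) = 0.852169
uc = sqrt(0.42090333^2 + 0.37150594^2 + 0.852169^2) = 1.0204745
U = k * uc = 2 * 1.0204745
U = 2.0409

2.0409


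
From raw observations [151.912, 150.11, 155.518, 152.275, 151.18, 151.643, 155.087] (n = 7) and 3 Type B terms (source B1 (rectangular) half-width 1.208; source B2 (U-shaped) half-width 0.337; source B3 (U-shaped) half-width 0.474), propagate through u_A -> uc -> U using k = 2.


mean = (151.912 + 150.11 + 155.518 + 152.275 + 151.18 + 151.643 + 155.087) / 7 = 152.5321429
s = sqrt(sum((x - mean)^2)/(n-1)) = 2.0157289
u_A = s / sqrt(n) = 2.0157289 / sqrt(7) = 0.76187391
u_B1 = 1.208 / sqrt(3) = 0.69743913
u_B2 = 0.337 / sqrt(2) = 0.23829499
u_B3 = 0.474 / sqrt(2) = 0.33516861
uc = sqrt(0.76187391^2 + 0.69743913^2 + 0.23829499^2 + 0.33516861^2) = 1.1117534
U = k * uc = 2 * 1.1117534
U = 2.2235

2.2235


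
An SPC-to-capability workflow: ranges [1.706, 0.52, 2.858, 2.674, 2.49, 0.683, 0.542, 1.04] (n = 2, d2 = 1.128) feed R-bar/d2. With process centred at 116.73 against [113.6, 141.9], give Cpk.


R_bar = (1.706 + 0.52 + 2.858 + 2.674 + 2.49 + 0.683 + 0.542 + 1.04) / 8 = 1.564125
sigma = R_bar / d2 = 1.564125 / 1.128 = 1.3866356
Cp = (USL - LSL)/(6*sigma) = (141.9 - 113.6)/(6*1.3866356) = 3.4015
Cpu = (141.9 - 116.73)/(3*1.3866356) = 6.0506
Cpl = (116.73 - 113.6)/(3*1.3866356) = 0.7524
Cpk = min(Cpu, Cpl) = 0.7524

0.7524


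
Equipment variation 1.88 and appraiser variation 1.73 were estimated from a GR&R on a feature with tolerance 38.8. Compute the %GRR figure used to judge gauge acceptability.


GRR = sqrt(EV^2 + AV^2) = sqrt(1.88^2 + 1.73^2) = 2.5548581
%GRR = GRR / tol * 100 = 2.5548581 / 38.8 * 100
%GRR = 6.5847

6.5847


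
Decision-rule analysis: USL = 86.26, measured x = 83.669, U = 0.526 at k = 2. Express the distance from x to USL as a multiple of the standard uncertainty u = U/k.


u = U / k = 0.526 / 2 = 0.263
margin = |USL - x| = |86.26 - 83.669| = 2.591
z = margin / u = 2.591 / 0.263
z = 9.8517

9.8517


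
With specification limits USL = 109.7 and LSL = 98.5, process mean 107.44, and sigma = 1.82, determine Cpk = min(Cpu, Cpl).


Cpu = (USL - mean) / (3*sigma) = (109.7 - 107.44) / (3*1.82) = 0.4139
Cpl = (mean - LSL) / (3*sigma) = (107.44 - 98.5) / (3*1.82) = 1.6374
Cpk = min(Cpu, Cpl) = 0.4139

0.4139


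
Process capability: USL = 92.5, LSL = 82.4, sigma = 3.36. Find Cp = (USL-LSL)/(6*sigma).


Cp = (USL - LSL) / (6 * sigma)
= (92.5 - 82.4) / (6 * 3.36)
= 10.1000 / 20.1600
= 0.5010

0.5010


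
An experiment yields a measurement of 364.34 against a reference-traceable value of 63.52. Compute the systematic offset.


Systematic error = measured - true
= 364.34 - 63.52
= 300.8200

300.8200


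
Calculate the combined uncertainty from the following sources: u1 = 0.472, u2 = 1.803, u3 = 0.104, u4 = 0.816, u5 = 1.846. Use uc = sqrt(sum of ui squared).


uc = sqrt(0.472^2 + 1.803^2 + 0.104^2 + 0.816^2 + 1.846^2)
uc = sqrt(7.557981)
uc = 2.7492

2.7492


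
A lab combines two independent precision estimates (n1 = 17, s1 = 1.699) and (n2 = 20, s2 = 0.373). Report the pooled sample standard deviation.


s_p = sqrt(((n1-1)*s1^2 + (n2-1)*s2^2) / (n1+n2-2))
numerator = (17-1)*1.699^2 + (20-1)*0.373^2 = 46.185616 + 2.643451 = 48.829067
denominator = 17 + 20 - 2 = 35
s_p^2 = 48.829067 / 35 = 1.3951162
s_p = sqrt(1.3951162) = 1.1812

1.1812


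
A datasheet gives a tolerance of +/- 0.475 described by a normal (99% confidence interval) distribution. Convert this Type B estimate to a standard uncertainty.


u_B = half_width / 2.576
u_B = 0.475 / 2.576
u_B = 0.1844

0.1844


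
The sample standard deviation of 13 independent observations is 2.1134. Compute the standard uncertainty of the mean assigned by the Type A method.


u_A = s / sqrt(n)
u_A = 2.1134 / sqrt(13)
u_A = 2.1134 / 3.6055513
u_A = 0.5862

0.5862


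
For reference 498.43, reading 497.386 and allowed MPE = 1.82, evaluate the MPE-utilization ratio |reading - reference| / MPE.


e = indication - reference = 497.386 - 498.43 = -1.0440
|e| = 1.0440
ratio = |e| / MPE = 1.0440 / 1.82
ratio = 0.5736

0.5736


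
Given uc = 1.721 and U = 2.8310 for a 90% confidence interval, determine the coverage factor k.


k = U / uc
k = 2.8310 / 1.721
k = 1.645

1.645


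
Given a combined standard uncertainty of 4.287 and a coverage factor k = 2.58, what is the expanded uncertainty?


U = k * uc
U = 2.58 * 4.287
U = 11.0605

11.0605


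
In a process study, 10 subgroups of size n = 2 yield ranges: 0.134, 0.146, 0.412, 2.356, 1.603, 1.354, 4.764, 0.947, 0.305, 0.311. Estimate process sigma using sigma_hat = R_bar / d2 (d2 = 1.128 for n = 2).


R_bar = (0.134 + 0.146 + 0.412 + 2.356 + 1.603 + 1.354 + 4.764 + 0.947 + 0.305 + 0.311) / 10
R_bar = 12.332 / 10 = 1.2332
sigma_hat = R_bar / d2 = 1.2332 / 1.128 = 1.0933

1.0933


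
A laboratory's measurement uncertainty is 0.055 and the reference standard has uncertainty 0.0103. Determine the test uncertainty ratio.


TUR = u_lab / u_ref
= 0.055 / 0.0103
= 5.3398

5.3398


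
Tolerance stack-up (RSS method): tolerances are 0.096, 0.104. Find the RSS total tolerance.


RSS = sqrt(0.096^2 + 0.104^2)
= sqrt(0.020032)
= 0.1415

0.1415


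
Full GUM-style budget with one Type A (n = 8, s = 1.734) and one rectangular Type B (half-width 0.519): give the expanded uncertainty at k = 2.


u_A = s / sqrt(n) = 1.734 / sqrt(8) = 0.61306158
u_B = half_width / sqrt(3) = 0.519 / sqrt(3) = 0.29964479
uc = sqrt(u_A^2 + u_B^2) = sqrt(0.61306158^2 + 0.29964479^2) = 0.68237197
U = k * uc = 2 * 0.68237197
U = 1.3647

1.3647


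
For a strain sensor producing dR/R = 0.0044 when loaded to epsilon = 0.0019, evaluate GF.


GF = (dR/R) / epsilon
= 0.0044 / 0.0019
= 2.3158

2.3158


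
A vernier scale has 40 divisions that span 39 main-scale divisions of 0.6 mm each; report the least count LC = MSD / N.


LC = MSD / n_div
= 0.6 / 40
= 0.0150

0.0150


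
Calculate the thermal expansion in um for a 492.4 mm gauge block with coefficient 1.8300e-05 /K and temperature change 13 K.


dL = L * alpha * dT
= 492.4 * 1.8300e-05 * 13
= 0.1171420 mm
dL_um = 0.1171420 * 1000 = 117.1420 um

117.1420


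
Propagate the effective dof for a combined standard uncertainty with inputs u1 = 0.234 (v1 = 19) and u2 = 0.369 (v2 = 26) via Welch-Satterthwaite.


uc = sqrt(u1^2 + u2^2) = sqrt(0.234^2 + 0.369^2) = 0.4369405
v_eff = uc^4 / (u1^4/v1 + u2^4/v2)
= 0.4369405^4 / (0.234^4/19 + 0.369^4/26)
= 0.036449301 / 0.00087087095
v_eff = 41.8538

41.8538


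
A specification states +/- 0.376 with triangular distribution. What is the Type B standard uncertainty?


u_B = half_width / sqrt(6)
u_B = 0.376 / 2.4494897
u_B = 0.1535

0.1535


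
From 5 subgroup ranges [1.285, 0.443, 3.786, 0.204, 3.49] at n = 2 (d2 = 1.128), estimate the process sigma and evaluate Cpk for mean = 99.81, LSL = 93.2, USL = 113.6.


R_bar = (1.285 + 0.443 + 3.786 + 0.204 + 3.49) / 5 = 1.8416
sigma = R_bar / d2 = 1.8416 / 1.128 = 1.6326241
Cp = (USL - LSL)/(6*sigma) = (113.6 - 93.2)/(6*1.6326241) = 2.0825
Cpu = (113.6 - 99.81)/(3*1.6326241) = 2.8155
Cpl = (99.81 - 93.2)/(3*1.6326241) = 1.3496
Cpk = min(Cpu, Cpl) = 1.3496

1.3496


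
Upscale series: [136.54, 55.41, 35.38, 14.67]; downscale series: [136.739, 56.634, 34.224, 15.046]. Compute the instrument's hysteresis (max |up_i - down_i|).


|136.54 - 136.739| = 0.1990
|55.41 - 56.634| = 1.2240
|35.38 - 34.224| = 1.1560
|14.67 - 15.046| = 0.3760
hysteresis = max(diffs) = 1.2240

1.2240


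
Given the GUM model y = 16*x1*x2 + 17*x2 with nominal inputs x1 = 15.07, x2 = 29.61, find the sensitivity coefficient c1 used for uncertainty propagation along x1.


y = 16*x1*x2 + 17*x2
dy/dx1 = 16*x2
Evaluate at x2 = 29.61: c1 = 16 * 29.61
c1 = 473.7600

473.7600


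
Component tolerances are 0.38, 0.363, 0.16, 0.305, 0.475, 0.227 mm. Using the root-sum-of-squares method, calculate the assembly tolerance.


RSS = sqrt(0.38^2 + 0.363^2 + 0.16^2 + 0.305^2 + 0.475^2 + 0.227^2)
= sqrt(0.671948)
= 0.8197

0.8197


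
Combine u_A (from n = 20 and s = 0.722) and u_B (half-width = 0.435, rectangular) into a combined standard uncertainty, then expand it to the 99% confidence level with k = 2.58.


u_A = s / sqrt(n) = 0.722 / sqrt(20) = 0.16144411
u_B = half_width / sqrt(3) = 0.435 / sqrt(3) = 0.25114737
uc = sqrt(u_A^2 + u_B^2) = sqrt(0.16144411^2 + 0.25114737^2) = 0.29856189
U = k * uc = 2.58 * 0.29856189
U = 0.7703

0.7703


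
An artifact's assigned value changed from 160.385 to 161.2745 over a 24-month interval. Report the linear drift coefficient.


rate = (v2 - v1) / months
= (161.2745 - 160.385) / 24
= 0.8895 / 24
= 0.0371

0.0371


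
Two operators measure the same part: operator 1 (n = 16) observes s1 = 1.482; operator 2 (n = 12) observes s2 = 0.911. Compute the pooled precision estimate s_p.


s_p = sqrt(((n1-1)*s1^2 + (n2-1)*s2^2) / (n1+n2-2))
numerator = (16-1)*1.482^2 + (12-1)*0.911^2 = 32.94486 + 9.129131 = 42.073991
denominator = 16 + 12 - 2 = 26
s_p^2 = 42.073991 / 26 = 1.6182304
s_p = sqrt(1.6182304) = 1.2721

1.2721


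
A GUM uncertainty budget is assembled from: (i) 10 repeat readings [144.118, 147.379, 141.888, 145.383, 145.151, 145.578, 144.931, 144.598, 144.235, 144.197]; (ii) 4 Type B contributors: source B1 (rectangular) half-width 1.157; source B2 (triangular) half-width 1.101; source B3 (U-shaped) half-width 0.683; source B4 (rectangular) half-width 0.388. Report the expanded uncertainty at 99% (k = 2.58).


mean = (144.118 + 147.379 + 141.888 + 145.383 + 145.151 + 145.578 + 144.931 + 144.598 + 144.235 + 144.197) / 10 = 144.7458
s = sqrt(sum((x - mean)^2)/(n-1)) = 1.3894805
u_A = s / sqrt(n) = 1.3894805 / sqrt(10) = 0.43939231
u_B1 = 1.157 / sqrt(3) = 0.66799426
u_B2 = 1.101 / sqrt(6) = 0.44948137
u_B3 = 0.683 / sqrt(2) = 0.48295393
u_B4 = 0.388 / sqrt(3) = 0.2240119
uc = sqrt(0.43939231^2 + 0.66799426^2 + 0.44948137^2 + 0.48295393^2 + 0.2240119^2) = 1.0605382
U = k * uc = 2.58 * 1.0605382
U = 2.7362

2.7362


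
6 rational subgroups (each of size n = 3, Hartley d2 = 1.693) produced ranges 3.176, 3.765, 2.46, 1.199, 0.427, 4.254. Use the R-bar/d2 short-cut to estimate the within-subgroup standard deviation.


R_bar = (3.176 + 3.765 + 2.46 + 1.199 + 0.427 + 4.254) / 6
R_bar = 15.281 / 6 = 2.5468333
sigma_hat = R_bar / d2 = 2.5468333 / 1.693 = 1.5043

1.5043


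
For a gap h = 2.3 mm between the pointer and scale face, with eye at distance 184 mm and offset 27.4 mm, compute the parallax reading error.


error = h * offset / d
= 2.3 * 27.4 / 184
= 0.3425

0.3425


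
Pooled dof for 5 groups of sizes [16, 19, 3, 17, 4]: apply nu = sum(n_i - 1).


nu = sum_i (n_i - 1)
nu = ((16 - 1) + (19 - 1) + (3 - 1) + (17 - 1) + (4 - 1))
nu = 15 + 18 + 2 + 16 + 3
nu = 54

54


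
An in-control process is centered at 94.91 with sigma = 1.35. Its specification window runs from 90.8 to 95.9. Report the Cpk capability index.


Cpu = (USL - mean) / (3*sigma) = (95.9 - 94.91) / (3*1.35) = 0.2444
Cpl = (mean - LSL) / (3*sigma) = (94.91 - 90.8) / (3*1.35) = 1.0148
Cpk = min(Cpu, Cpl) = 0.2444

0.2444


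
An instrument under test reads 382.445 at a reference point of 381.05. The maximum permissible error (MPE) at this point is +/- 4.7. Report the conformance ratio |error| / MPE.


e = indication - reference = 382.445 - 381.05 = 1.3950
|e| = 1.3950
ratio = |e| / MPE = 1.3950 / 4.7
ratio = 0.2968

0.2968


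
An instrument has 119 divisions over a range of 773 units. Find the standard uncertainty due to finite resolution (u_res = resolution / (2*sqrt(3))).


resolution = range / divisions
resolution = 773 / 119 = 6.4957983
u_res = resolution / (2*sqrt(3))
u_res = 6.4957983 / 3.4641016
u_res = 1.8752

1.8752


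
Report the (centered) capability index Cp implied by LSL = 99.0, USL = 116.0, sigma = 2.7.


Cp = (USL - LSL) / (6 * sigma)
= (116.0 - 99.0) / (6 * 2.7)
= 17.0000 / 16.2000
= 1.0494

1.0494


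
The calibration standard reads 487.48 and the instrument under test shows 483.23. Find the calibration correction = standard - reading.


Correction = standard - reading
= 487.48 - 483.23
= 4.2500

4.2500


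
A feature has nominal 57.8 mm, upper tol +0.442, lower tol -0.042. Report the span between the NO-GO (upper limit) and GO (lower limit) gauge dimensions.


GO = nominal - lower_tol (smallest hole = maximum material condition)
GO = 57.8 - 0.042 = 57.758
NO-GO = nominal + upper_tol (largest hole = least material condition)
NO-GO = 57.8 + 0.442 = 58.242
spread = NO-GO - GO = 58.242 - 57.758 = 0.4840

0.4840


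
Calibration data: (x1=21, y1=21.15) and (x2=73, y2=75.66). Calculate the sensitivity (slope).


slope = (y2 - y1) / (x2 - x1)
= (75.66 - 21.15) / (73 - 21)
= 54.5100 / 52
= 1.0483

1.0483


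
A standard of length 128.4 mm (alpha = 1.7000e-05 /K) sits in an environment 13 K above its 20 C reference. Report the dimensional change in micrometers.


dL = L * alpha * dT
= 128.4 * 1.7000e-05 * 13
= 0.0283764 mm
dL_um = 0.0283764 * 1000 = 28.3764 um

28.3764


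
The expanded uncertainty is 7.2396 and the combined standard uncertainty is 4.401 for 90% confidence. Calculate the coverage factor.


k = U / uc
k = 7.2396 / 4.401
k = 1.645

1.645


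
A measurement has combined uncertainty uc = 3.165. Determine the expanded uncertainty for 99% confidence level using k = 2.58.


U = k * uc
U = 2.58 * 3.165
U = 8.1657

8.1657


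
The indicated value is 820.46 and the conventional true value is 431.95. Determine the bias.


Systematic error = measured - true
= 820.46 - 431.95
= 388.5100

388.5100


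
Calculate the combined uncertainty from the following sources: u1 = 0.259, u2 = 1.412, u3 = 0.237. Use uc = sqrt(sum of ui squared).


uc = sqrt(0.259^2 + 1.412^2 + 0.237^2)
uc = sqrt(2.116994)
uc = 1.4550

1.4550


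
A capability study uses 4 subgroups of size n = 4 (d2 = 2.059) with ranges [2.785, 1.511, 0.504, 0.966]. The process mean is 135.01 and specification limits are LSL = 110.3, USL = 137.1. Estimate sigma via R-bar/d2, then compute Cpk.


R_bar = (2.785 + 1.511 + 0.504 + 0.966) / 4 = 1.4415
sigma = R_bar / d2 = 1.4415 / 2.059 = 0.70009713
Cp = (USL - LSL)/(6*sigma) = (137.1 - 110.3)/(6*0.70009713) = 6.3801
Cpu = (137.1 - 135.01)/(3*0.70009713) = 0.9951
Cpl = (135.01 - 110.3)/(3*0.70009713) = 11.7650
Cpk = min(Cpu, Cpl) = 0.9951

0.9951


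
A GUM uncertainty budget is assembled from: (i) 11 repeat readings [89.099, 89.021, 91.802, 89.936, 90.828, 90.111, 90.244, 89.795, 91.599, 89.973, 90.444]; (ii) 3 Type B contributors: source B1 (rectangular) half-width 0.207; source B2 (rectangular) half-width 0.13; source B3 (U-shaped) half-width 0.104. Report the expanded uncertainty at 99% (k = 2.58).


mean = (89.099 + 89.021 + 91.802 + 89.936 + 90.828 + 90.111 + 90.244 + 89.795 + 91.599 + 89.973 + 90.444) / 11 = 90.25927273
s = sqrt(sum((x - mean)^2)/(n-1)) = 0.88522473
u_A = s / sqrt(n) = 0.88522473 / sqrt(11) = 0.2669053
u_B1 = 0.207 / sqrt(3) = 0.11951151
u_B2 = 0.13 / sqrt(3) = 0.075055535
u_B3 = 0.104 / sqrt(2) = 0.073539105
uc = sqrt(0.2669053^2 + 0.11951151^2 + 0.075055535^2 + 0.073539105^2) = 0.31074551
U = k * uc = 2.58 * 0.31074551
U = 0.8017

0.8017


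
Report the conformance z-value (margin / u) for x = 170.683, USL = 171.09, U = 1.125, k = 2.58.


u = U / k = 1.125 / 2.58 = 0.43604651
margin = |USL - x| = |171.09 - 170.683| = 0.407
z = margin / u = 0.407 / 0.43604651
z = 0.9334

0.9334


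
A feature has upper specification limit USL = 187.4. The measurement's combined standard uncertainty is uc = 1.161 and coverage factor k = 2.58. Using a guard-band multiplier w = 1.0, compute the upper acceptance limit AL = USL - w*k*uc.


U = k * uc = 2.58 * 1.161 = 2.99538
guard band g = w * U = 1.0 * 2.99538 = 2.99538
AL = USL - g = 187.4 - 2.99538
AL = 184.4046

184.4046


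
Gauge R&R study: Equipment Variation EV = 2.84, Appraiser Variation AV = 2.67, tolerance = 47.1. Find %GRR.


GRR = sqrt(EV^2 + AV^2) = sqrt(2.84^2 + 2.67^2) = 3.8980123
%GRR = GRR / tol * 100 = 3.8980123 / 47.1 * 100
%GRR = 8.2760

8.2760


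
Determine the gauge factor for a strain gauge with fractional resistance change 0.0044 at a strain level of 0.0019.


GF = (dR/R) / epsilon
= 0.0044 / 0.0019
= 2.3158

2.3158


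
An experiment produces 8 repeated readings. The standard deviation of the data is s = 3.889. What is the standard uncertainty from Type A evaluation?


u_A = s / sqrt(n)
u_A = 3.889 / sqrt(8)
u_A = 3.889 / 2.8284271
u_A = 1.3750

1.3750


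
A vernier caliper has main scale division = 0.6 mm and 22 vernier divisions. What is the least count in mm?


LC = MSD / n_div
= 0.6 / 22
= 0.0273

0.0273


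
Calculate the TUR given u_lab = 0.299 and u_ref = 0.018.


TUR = u_lab / u_ref
= 0.299 / 0.018
= 16.6111

16.6111


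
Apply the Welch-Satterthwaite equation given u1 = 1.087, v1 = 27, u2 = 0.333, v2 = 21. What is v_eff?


uc = sqrt(u1^2 + u2^2) = sqrt(1.087^2 + 0.333^2) = 1.1368632
v_eff = uc^4 / (u1^4/v1 + u2^4/v2)
= 1.1368632^4 / (1.087^4/27 + 0.333^4/21)
= 1.6704475 / 0.052293145
v_eff = 31.9439

31.9439


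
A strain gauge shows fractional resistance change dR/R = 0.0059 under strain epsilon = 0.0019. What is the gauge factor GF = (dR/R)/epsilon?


GF = (dR/R) / epsilon
= 0.0059 / 0.0019
= 3.1053

3.1053


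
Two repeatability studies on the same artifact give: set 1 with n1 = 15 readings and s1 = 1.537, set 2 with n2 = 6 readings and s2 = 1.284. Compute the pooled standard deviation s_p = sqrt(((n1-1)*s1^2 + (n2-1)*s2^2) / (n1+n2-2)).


s_p = sqrt(((n1-1)*s1^2 + (n2-1)*s2^2) / (n1+n2-2))
numerator = (15-1)*1.537^2 + (6-1)*1.284^2 = 33.073166 + 8.24328 = 41.316446
denominator = 15 + 6 - 2 = 19
s_p^2 = 41.316446 / 19 = 2.1745498
s_p = sqrt(2.1745498) = 1.4746

1.4746


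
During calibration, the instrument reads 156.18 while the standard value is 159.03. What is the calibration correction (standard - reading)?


Correction = standard - reading
= 159.03 - 156.18
= 2.8500

2.8500


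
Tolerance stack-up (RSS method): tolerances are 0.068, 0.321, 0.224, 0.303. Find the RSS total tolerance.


RSS = sqrt(0.068^2 + 0.321^2 + 0.224^2 + 0.303^2)
= sqrt(0.24965)
= 0.4996

0.4996


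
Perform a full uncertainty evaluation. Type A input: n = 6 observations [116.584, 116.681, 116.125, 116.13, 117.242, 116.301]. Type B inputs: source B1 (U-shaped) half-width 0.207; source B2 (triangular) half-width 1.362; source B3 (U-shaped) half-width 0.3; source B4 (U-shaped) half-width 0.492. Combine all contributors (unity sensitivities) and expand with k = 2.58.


mean = (116.584 + 116.681 + 116.125 + 116.13 + 117.242 + 116.301) / 6 = 116.5105
s = sqrt(sum((x - mean)^2)/(n-1)) = 0.42587451
u_A = s / sqrt(n) = 0.42587451 / sqrt(6) = 0.17386254
u_B1 = 0.207 / sqrt(2) = 0.1463711
u_B2 = 1.362 / sqrt(6) = 0.55603417
u_B3 = 0.3 / sqrt(2) = 0.21213203
u_B4 = 0.492 / sqrt(2) = 0.34789654
uc = sqrt(0.17386254^2 + 0.1463711^2 + 0.55603417^2 + 0.21213203^2 + 0.34789654^2) = 0.72585032
U = k * uc = 2.58 * 0.72585032
U = 1.8727

1.8727


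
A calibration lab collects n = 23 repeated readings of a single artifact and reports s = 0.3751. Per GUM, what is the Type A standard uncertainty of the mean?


u_A = s / sqrt(n)
u_A = 0.3751 / sqrt(23)
u_A = 0.3751 / 4.7958315
u_A = 0.0782

0.0782


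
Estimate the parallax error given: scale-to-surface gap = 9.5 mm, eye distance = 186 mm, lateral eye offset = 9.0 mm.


error = h * offset / d
= 9.5 * 9.0 / 186
= 0.4597

0.4597


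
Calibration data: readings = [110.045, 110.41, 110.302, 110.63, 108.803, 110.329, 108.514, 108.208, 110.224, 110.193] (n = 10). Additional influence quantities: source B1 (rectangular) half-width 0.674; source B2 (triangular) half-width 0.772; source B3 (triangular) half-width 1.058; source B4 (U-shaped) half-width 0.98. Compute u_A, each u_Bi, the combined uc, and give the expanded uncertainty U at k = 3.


mean = (110.045 + 110.41 + 110.302 + 110.63 + 108.803 + 110.329 + 108.514 + 108.208 + 110.224 + 110.193) / 10 = 109.7658
s = sqrt(sum((x - mean)^2)/(n-1)) = 0.89179392
u_A = s / sqrt(n) = 0.89179392 / sqrt(10) = 0.28201
u_B1 = 0.674 / sqrt(3) = 0.38913408
u_B2 = 0.772 / sqrt(6) = 0.31516768
u_B3 = 1.058 / sqrt(6) = 0.43192669
u_B4 = 0.98 / sqrt(2) = 0.69296465
uc = sqrt(0.28201^2 + 0.38913408^2 + 0.31516768^2 + 0.43192669^2 + 0.69296465^2) = 0.99852206
U = k * uc = 3 * 0.99852206
U = 2.9956

2.9956


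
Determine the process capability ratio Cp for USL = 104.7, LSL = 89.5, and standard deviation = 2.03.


Cp = (USL - LSL) / (6 * sigma)
= (104.7 - 89.5) / (6 * 2.03)
= 15.2000 / 12.1800
= 1.2479

1.2479


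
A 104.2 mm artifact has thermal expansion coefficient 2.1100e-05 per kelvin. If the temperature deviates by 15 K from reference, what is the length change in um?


dL = L * alpha * dT
= 104.2 * 2.1100e-05 * 15
= 0.0329793 mm
dL_um = 0.0329793 * 1000 = 32.9793 um

32.9793


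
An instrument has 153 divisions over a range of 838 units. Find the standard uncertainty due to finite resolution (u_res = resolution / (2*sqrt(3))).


resolution = range / divisions
resolution = 838 / 153 = 5.4771242
u_res = resolution / (2*sqrt(3))
u_res = 5.4771242 / 3.4641016
u_res = 1.5811

1.5811


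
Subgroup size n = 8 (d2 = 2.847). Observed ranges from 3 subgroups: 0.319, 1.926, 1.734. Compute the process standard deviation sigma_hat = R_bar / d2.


R_bar = (0.319 + 1.926 + 1.734) / 3
R_bar = 3.979 / 3 = 1.3263333
sigma_hat = R_bar / d2 = 1.3263333 / 2.847 = 0.4659

0.4659


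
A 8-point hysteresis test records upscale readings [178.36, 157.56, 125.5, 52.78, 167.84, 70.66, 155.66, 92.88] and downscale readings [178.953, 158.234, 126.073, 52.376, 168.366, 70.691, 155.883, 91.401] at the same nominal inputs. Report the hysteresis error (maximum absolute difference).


|178.36 - 178.953| = 0.5930
|157.56 - 158.234| = 0.6740
|125.5 - 126.073| = 0.5730
|52.78 - 52.376| = 0.4040
|167.84 - 168.366| = 0.5260
|70.66 - 70.691| = 0.0310
|155.66 - 155.883| = 0.2230
|92.88 - 91.401| = 1.4790
hysteresis = max(diffs) = 1.4790

1.4790


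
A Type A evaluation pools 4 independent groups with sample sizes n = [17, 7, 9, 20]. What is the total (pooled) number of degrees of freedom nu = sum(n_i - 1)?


nu = sum_i (n_i - 1)
nu = ((17 - 1) + (7 - 1) + (9 - 1) + (20 - 1))
nu = 16 + 6 + 8 + 19
nu = 49

49


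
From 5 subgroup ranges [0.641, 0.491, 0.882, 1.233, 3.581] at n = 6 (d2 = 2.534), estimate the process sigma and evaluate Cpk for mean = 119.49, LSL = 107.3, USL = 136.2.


R_bar = (0.641 + 0.491 + 0.882 + 1.233 + 3.581) / 5 = 1.3656
sigma = R_bar / d2 = 1.3656 / 2.534 = 0.53891081
Cp = (USL - LSL)/(6*sigma) = (136.2 - 107.3)/(6*0.53891081) = 8.9378
Cpu = (136.2 - 119.49)/(3*0.53891081) = 10.3357
Cpl = (119.49 - 107.3)/(3*0.53891081) = 7.5399
Cpk = min(Cpu, Cpl) = 7.5399

7.5399


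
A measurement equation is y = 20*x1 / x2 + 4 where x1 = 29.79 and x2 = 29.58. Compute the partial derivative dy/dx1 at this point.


y = 20*x1 / x2 + 4
dy/dx1 = 20/x2
Evaluate at x2 = 29.58: c1 = 20 / 29.58
c1 = 0.6761

0.6761


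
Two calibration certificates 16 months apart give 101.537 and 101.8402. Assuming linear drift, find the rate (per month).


rate = (v2 - v1) / months
= (101.8402 - 101.537) / 16
= 0.3032 / 16
= 0.0189

0.0189


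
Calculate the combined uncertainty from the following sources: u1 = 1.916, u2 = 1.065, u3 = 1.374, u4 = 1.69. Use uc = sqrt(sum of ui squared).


uc = sqrt(1.916^2 + 1.065^2 + 1.374^2 + 1.69^2)
uc = sqrt(9.549257)
uc = 3.0902

3.0902


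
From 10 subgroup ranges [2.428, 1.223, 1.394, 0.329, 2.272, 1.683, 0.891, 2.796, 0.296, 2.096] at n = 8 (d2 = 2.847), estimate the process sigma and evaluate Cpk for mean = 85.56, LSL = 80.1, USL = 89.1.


R_bar = (2.428 + 1.223 + 1.394 + 0.329 + 2.272 + 1.683 + 0.891 + 2.796 + 0.296 + 2.096) / 10 = 1.5408
sigma = R_bar / d2 = 1.5408 / 2.847 = 0.54120126
Cp = (USL - LSL)/(6*sigma) = (89.1 - 80.1)/(6*0.54120126) = 2.7716
Cpu = (89.1 - 85.56)/(3*0.54120126) = 2.1803
Cpl = (85.56 - 80.1)/(3*0.54120126) = 3.3629
Cpk = min(Cpu, Cpl) = 2.1803

2.1803


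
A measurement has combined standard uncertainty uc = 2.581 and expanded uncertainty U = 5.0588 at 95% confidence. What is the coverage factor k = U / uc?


k = U / uc
k = 5.0588 / 2.581
k = 1.96

1.96


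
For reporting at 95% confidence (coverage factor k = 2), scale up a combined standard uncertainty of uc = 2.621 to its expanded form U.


U = k * uc
U = 2 * 2.621
U = 5.2420

5.2420


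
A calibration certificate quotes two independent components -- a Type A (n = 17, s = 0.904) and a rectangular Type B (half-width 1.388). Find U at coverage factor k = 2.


u_A = s / sqrt(n) = 0.904 / sqrt(17) = 0.21925221
u_B = half_width / sqrt(3) = 1.388 / sqrt(3) = 0.80136217
uc = sqrt(u_A^2 + u_B^2) = sqrt(0.21925221^2 + 0.80136217^2) = 0.83081458
U = k * uc = 2 * 0.83081458
U = 1.6616

1.6616


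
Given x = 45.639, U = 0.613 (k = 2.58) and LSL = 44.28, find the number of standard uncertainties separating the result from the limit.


u = U / k = 0.613 / 2.58 = 0.2375969
margin = |LSL - x| = |44.28 - 45.639| = 1.359
z = margin / u = 1.359 / 0.2375969
z = 5.7198

5.7198


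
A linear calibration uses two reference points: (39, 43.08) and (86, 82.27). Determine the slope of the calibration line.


slope = (y2 - y1) / (x2 - x1)
= (82.27 - 43.08) / (86 - 39)
= 39.1900 / 47
= 0.8338

0.8338


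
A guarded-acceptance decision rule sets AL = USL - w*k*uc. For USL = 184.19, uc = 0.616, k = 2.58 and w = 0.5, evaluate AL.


U = k * uc = 2.58 * 0.616 = 1.58928
guard band g = w * U = 0.5 * 1.58928 = 0.79464
AL = USL - g = 184.19 - 0.79464
AL = 183.3954

183.3954


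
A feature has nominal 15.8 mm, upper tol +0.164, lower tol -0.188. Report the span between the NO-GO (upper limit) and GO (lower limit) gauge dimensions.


GO = nominal - lower_tol (smallest hole = maximum material condition)
GO = 15.8 - 0.188 = 15.612
NO-GO = nominal + upper_tol (largest hole = least material condition)
NO-GO = 15.8 + 0.164 = 15.964
spread = NO-GO - GO = 15.964 - 15.612 = 0.3520

0.3520


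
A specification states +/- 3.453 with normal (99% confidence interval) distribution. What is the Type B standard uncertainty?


u_B = half_width / 2.576
u_B = 3.453 / 2.576
u_B = 1.3405

1.3405


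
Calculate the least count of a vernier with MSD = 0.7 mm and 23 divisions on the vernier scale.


LC = MSD / n_div
= 0.7 / 23
= 0.0304

0.0304


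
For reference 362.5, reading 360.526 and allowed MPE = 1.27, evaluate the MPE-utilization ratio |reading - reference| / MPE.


e = indication - reference = 360.526 - 362.5 = -1.9740
|e| = 1.9740
ratio = |e| / MPE = 1.9740 / 1.27
ratio = 1.5543

1.5543


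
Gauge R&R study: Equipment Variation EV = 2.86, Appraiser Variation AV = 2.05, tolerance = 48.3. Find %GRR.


GRR = sqrt(EV^2 + AV^2) = sqrt(2.86^2 + 2.05^2) = 3.5188208
%GRR = GRR / tol * 100 = 3.5188208 / 48.3 * 100
%GRR = 7.2853

7.2853


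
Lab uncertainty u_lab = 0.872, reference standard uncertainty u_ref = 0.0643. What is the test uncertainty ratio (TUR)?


TUR = u_lab / u_ref
= 0.872 / 0.0643
= 13.5614

13.5614


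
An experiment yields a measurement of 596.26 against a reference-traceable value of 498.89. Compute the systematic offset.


Systematic error = measured - true
= 596.26 - 498.89
= 97.3700

97.3700


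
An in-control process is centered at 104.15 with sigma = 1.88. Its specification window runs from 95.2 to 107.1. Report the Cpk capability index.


Cpu = (USL - mean) / (3*sigma) = (107.1 - 104.15) / (3*1.88) = 0.5230
Cpl = (mean - LSL) / (3*sigma) = (104.15 - 95.2) / (3*1.88) = 1.5869
Cpk = min(Cpu, Cpl) = 0.5230

0.5230


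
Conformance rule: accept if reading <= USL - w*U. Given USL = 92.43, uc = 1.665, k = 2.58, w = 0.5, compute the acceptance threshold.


U = k * uc = 2.58 * 1.665 = 4.2957
guard band g = w * U = 0.5 * 4.2957 = 2.14785
AL = USL - g = 92.43 - 2.14785
AL = 90.2822

90.2822


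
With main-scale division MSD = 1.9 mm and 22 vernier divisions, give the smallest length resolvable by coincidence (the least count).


LC = MSD / n_div
= 1.9 / 22
= 0.0864

0.0864


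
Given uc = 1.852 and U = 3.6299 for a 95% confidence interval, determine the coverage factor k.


k = U / uc
k = 3.6299 / 1.852
k = 1.96

1.96


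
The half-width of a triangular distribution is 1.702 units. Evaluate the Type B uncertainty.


u_B = half_width / sqrt(6)
u_B = 1.702 / 2.4494897
u_B = 0.6948

0.6948


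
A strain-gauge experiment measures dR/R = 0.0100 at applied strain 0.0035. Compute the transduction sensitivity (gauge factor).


GF = (dR/R) / epsilon
= 0.0100 / 0.0035
= 2.8571

2.8571


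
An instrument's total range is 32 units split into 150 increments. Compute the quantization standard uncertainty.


resolution = range / divisions
resolution = 32 / 150 = 0.21333333
u_res = resolution / (2*sqrt(3))
u_res = 0.21333333 / 3.4641016
u_res = 0.0616

0.0616


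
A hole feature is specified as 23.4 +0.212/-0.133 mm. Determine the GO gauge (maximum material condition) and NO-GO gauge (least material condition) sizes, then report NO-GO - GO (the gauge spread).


GO = nominal - lower_tol (smallest hole = maximum material condition)
GO = 23.4 - 0.133 = 23.267
NO-GO = nominal + upper_tol (largest hole = least material condition)
NO-GO = 23.4 + 0.212 = 23.612
spread = NO-GO - GO = 23.612 - 23.267 = 0.3450

0.3450


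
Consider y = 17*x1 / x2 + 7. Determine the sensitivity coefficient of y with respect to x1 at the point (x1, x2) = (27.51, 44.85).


y = 17*x1 / x2 + 7
dy/dx1 = 17/x2
Evaluate at x2 = 44.85: c1 = 17 / 44.85
c1 = 0.3790

0.3790


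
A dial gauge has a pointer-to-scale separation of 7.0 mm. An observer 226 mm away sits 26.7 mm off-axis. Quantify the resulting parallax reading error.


error = h * offset / d
= 7.0 * 26.7 / 226
= 0.8270

0.8270


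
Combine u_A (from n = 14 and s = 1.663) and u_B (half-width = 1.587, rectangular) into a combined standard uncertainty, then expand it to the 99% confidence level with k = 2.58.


u_A = s / sqrt(n) = 1.663 / sqrt(14) = 0.44445545
u_B = half_width / sqrt(3) = 1.587 / sqrt(3) = 0.91625488
uc = sqrt(u_A^2 + u_B^2) = sqrt(0.44445545^2 + 0.91625488^2) = 1.0183632
U = k * uc = 2.58 * 1.0183632
U = 2.6274

2.6274


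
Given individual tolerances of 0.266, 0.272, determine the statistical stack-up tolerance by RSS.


RSS = sqrt(0.266^2 + 0.272^2)
= sqrt(0.14474)
= 0.3804

0.3804


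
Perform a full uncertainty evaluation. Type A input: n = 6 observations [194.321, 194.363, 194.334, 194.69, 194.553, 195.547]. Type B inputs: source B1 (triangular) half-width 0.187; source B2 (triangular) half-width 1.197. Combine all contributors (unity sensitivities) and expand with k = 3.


mean = (194.321 + 194.363 + 194.334 + 194.69 + 194.553 + 195.547) / 6 = 194.6346667
s = sqrt(sum((x - mean)^2)/(n-1)) = 0.47003688
u_A = s / sqrt(n) = 0.47003688 / sqrt(6) = 0.19189175
u_B1 = 0.187 / sqrt(6) = 0.07634243
u_B2 = 1.197 / sqrt(6) = 0.4886732
uc = sqrt(0.19189175^2 + 0.07634243^2 + 0.4886732^2) = 0.5305206
U = k * uc = 3 * 0.5305206
U = 1.5916

1.5916


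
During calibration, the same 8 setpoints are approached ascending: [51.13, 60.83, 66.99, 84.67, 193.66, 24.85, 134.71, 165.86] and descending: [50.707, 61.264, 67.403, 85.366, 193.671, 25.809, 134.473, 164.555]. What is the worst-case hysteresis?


|51.13 - 50.707| = 0.4230
|60.83 - 61.264| = 0.4340
|66.99 - 67.403| = 0.4130
|84.67 - 85.366| = 0.6960
|193.66 - 193.671| = 0.0110
|24.85 - 25.809| = 0.9590
|134.71 - 134.473| = 0.2370
|165.86 - 164.555| = 1.3050
hysteresis = max(diffs) = 1.3050

1.3050


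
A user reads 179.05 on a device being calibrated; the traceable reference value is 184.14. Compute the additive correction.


Correction = standard - reading
= 184.14 - 179.05
= 5.0900

5.0900


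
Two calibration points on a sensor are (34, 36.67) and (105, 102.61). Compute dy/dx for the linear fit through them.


slope = (y2 - y1) / (x2 - x1)
= (102.61 - 36.67) / (105 - 34)
= 65.9400 / 71
= 0.9287

0.9287


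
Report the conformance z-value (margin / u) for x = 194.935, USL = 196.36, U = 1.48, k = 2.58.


u = U / k = 1.48 / 2.58 = 0.57364341
margin = |USL - x| = |196.36 - 194.935| = 1.425
z = margin / u = 1.425 / 0.57364341
z = 2.4841

2.4841


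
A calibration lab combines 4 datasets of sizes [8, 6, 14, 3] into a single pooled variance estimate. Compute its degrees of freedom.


nu = sum_i (n_i - 1)
nu = ((8 - 1) + (6 - 1) + (14 - 1) + (3 - 1))
nu = 7 + 5 + 13 + 2
nu = 27

27


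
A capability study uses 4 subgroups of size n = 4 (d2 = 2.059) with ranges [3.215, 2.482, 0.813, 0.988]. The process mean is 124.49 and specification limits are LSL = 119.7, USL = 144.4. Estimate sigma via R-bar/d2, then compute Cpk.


R_bar = (3.215 + 2.482 + 0.813 + 0.988) / 4 = 1.8745
sigma = R_bar / d2 = 1.8745 / 2.059 = 0.91039339
Cp = (USL - LSL)/(6*sigma) = (144.4 - 119.7)/(6*0.91039339) = 4.5219
Cpu = (144.4 - 124.49)/(3*0.91039339) = 7.2899
Cpl = (124.49 - 119.7)/(3*0.91039339) = 1.7538
Cpk = min(Cpu, Cpl) = 1.7538

1.7538


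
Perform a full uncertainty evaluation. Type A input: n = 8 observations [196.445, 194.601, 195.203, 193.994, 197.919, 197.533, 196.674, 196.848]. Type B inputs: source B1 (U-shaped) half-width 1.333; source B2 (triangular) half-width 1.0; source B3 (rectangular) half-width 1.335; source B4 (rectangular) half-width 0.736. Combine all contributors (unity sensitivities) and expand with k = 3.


mean = (196.445 + 194.601 + 195.203 + 193.994 + 197.919 + 197.533 + 196.674 + 196.848) / 8 = 196.152125
s = sqrt(sum((x - mean)^2)/(n-1)) = 1.4058736
u_A = s / sqrt(n) = 1.4058736 / sqrt(8) = 0.49705138
u_B1 = 1.333 / sqrt(2) = 0.94257334
u_B2 = 1.0 / sqrt(6) = 0.40824829
u_B3 = 1.335 / sqrt(3) = 0.77076261
u_B4 = 0.736 / sqrt(3) = 0.4249298
uc = sqrt(0.49705138^2 + 0.94257334^2 + 0.40824829^2 + 0.77076261^2 + 0.4249298^2) = 1.4411147
U = k * uc = 3 * 1.4411147
U = 4.3233

4.3233


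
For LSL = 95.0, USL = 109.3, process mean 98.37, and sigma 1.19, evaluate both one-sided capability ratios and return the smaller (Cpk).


Cpu = (USL - mean) / (3*sigma) = (109.3 - 98.37) / (3*1.19) = 3.0616
Cpl = (mean - LSL) / (3*sigma) = (98.37 - 95.0) / (3*1.19) = 0.9440
Cpk = min(Cpu, Cpl) = 0.9440

0.9440


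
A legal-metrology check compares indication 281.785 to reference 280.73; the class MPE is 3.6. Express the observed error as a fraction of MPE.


e = indication - reference = 281.785 - 280.73 = 1.0550
|e| = 1.0550
ratio = |e| / MPE = 1.0550 / 3.6
ratio = 0.2931

0.2931


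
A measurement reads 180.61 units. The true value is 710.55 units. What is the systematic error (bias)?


Systematic error = measured - true
= 180.61 - 710.55
= -529.9400

-529.9400


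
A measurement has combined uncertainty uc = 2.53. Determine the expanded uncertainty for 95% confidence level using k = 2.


U = k * uc
U = 2 * 2.53
U = 5.0600

5.0600


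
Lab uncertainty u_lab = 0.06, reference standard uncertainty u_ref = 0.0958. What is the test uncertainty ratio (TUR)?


TUR = u_lab / u_ref
= 0.06 / 0.0958
= 0.6263

0.6263


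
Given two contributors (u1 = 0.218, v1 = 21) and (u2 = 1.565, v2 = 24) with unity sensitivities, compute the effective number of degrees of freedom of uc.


uc = sqrt(u1^2 + u2^2) = sqrt(0.218^2 + 1.565^2) = 1.5801104
v_eff = uc^4 / (u1^4/v1 + u2^4/v2)
= 1.5801104^4 / (0.218^4/21 + 1.565^4/24)
= 6.233755 / 0.25005351
v_eff = 24.9297

24.9297


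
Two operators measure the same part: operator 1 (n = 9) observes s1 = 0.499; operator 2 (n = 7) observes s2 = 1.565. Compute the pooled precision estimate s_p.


s_p = sqrt(((n1-1)*s1^2 + (n2-1)*s2^2) / (n1+n2-2))
numerator = (9-1)*0.499^2 + (7-1)*1.565^2 = 1.992008 + 14.69535 = 16.687358
denominator = 9 + 7 - 2 = 14
s_p^2 = 16.687358 / 14 = 1.1919541
s_p = sqrt(1.1919541) = 1.0918

1.0918
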